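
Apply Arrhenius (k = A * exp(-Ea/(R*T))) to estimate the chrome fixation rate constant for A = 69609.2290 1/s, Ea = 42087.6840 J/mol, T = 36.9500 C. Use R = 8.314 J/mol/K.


T_K = T_C + 273.15 = 36.9500 + 273.15 = 310.1000 K
exponent = -Ea / (R * T_K) = -42087.6840 / (8.314 * 310.1000) = -16.3246
k = A * exp(exponent) = 69609.2290 * exp(-16.3246) = 0.00566203 1/s


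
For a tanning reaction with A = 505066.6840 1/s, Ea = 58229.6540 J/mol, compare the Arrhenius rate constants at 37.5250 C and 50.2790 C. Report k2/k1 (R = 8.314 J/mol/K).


T1 = 37.5250 + 273.15 = 310.6750 K; T2 = 50.2790 + 273.15 = 323.4290 K
k1 = A * exp(-Ea/(R*T1)) = 505066.6840 * exp(-58229.6540/(8.314*310.6750)) = 8.1787e-05 1/s
k2 = A * exp(-Ea/(R*T2)) = 505066.6840 * exp(-58229.6540/(8.314*323.4290)) = 1.9896e-04 1/s
k2/k1 = 1.9896e-04 / 8.1787e-05 = 2.4327


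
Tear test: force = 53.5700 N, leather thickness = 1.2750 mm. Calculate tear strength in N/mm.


Formula: Tear strength = force / thickness
Substituting: Tear strength = 53.5700 / 1.2750
Result: 42.0157 N/mm


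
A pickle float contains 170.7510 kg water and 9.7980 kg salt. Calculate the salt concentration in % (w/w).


Formula: Conc = salt / (water + salt) * 100
Substituting: Conc = 9.7980 / (170.7510 + 9.7980) * 100
Result: 5.4268 %


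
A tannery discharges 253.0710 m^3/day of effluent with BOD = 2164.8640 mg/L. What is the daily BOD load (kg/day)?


Formula: BOD_load = volume * conc / 1000
Substituting: BOD_load = 253.0710 * 2164.8640 / 1000
Result: 547.8643 kg/day


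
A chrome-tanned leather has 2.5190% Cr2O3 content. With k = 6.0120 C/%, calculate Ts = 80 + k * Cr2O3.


Formula: Ts = 80 + k * Cr2O3
Substituting: Ts = 80 + 6.0120 * 2.5190
Result: 95.1442 C


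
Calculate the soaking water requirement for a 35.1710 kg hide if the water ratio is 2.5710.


Formula: Water = hide_weight * ratio
Substituting: Water = 35.1710 * 2.5710
Result: 90.4246 kg


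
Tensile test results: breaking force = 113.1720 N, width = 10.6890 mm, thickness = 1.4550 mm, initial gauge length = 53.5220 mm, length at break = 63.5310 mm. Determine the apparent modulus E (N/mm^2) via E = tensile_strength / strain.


TS = F / (w * t) = 113.1720 / (10.6890 * 1.4550) = 7.2768 N/mm^2
strain = (Lf - L0) / L0 = (63.5310 - 53.5220) / 53.5220 = 0.1870
E = TS / strain = 7.2768 / 0.1870 = 38.9117 N/mm^2


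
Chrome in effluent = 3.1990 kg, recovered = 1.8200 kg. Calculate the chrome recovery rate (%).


Formula: Recovery = recovered / input * 100
Substituting: Recovery = 1.8200 / 3.1990 * 100
Result: 56.8928 %


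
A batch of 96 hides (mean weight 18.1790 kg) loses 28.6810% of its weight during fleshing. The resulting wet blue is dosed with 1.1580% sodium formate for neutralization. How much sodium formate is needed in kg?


Total_raw = N * avg_wt = 96 * 18.1790 = 1745.1840 kg
Substrate = Total_raw * (1 - loss/100) = 1745.1840 * (1 - 28.6810/100) = 1244.6478 kg
Neutralizer = Substrate * pct / 100 = 1244.6478 * 1.1580 / 100 = 14.4130 kg


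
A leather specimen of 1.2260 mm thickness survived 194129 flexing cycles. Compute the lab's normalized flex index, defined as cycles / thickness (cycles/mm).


Formula: Index = cycles / thickness
Substituting: Index = 194129 / 1.2260
Result: 158343.3931 cycles/mm


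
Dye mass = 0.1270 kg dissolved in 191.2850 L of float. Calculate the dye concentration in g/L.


Formula: Conc = dye_mass(kg) / volume(L) * 1000
Substituting: Conc = 0.1270 / 191.2850 * 1000
Result: 0.6639 g/L


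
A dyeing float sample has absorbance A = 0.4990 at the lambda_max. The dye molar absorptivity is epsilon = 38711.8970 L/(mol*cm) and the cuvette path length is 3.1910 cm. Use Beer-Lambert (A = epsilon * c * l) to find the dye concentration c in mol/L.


Formula: c = A / (epsilon * l)
Substituting: c = 0.4990 / (38711.8970 * 3.1910)
Result: 4.0395e-06 mol/L


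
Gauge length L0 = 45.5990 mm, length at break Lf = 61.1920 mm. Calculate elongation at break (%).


Formula: Elongation = (Lf - L0) / L0 * 100
Substituting: Elongation = (61.1920 - 45.5990) / 45.5990 * 100
Result: 34.1959 %


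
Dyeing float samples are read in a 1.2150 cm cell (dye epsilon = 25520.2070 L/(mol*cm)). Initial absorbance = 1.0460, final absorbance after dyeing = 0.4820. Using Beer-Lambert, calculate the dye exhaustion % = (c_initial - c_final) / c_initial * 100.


c_initial = A_i / (epsilon * l) = 1.0460 / (25520.2070 * 1.2150) = 3.3734e-05 mol/L
c_final = A_f / (epsilon * l) = 0.4820 / (25520.2070 * 1.2150) = 1.5545e-05 mol/L
Exhaustion = (c_initial - c_final) / c_initial * 100 = (3.3734e-05 - 1.5545e-05) / 3.3734e-05 * 100 = 53.9197 %


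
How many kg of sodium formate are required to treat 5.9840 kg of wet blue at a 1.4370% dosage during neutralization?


Formula: Neutralizer = substrate * pct / 100
Substituting: Neutralizer = 5.9840 * 1.4370 / 100
Result: 0.0859901 kg


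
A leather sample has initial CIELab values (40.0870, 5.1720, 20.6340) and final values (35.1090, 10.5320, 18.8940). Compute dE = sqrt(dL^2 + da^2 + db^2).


dL = -4.9780, da = 5.3600, db = -1.7400
dE = sqrt((-4.9780)^2 + 5.3600^2 + (-1.7400)^2) = 7.5192


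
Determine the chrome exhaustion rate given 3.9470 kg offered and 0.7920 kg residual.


Formula: Uptake = (offered - residual) / offered * 100
Substituting: Uptake = (3.9470 - 0.7920) / 3.9470 * 100
Result: 79.9341 %


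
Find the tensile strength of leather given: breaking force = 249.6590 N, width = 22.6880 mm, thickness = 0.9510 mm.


Formula: TS = force / (width * thickness)
Substituting: TS = 249.6590 / (22.6880 * 0.9510)
Result: 11.5710 N/mm^2


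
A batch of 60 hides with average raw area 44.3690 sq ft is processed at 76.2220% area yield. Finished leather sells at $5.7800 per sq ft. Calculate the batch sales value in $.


Raw_total = N * avg_area = 60 * 44.3690 = 2662.1400 sq ft
Finished = Raw_total * yield / 100 = 2662.1400 * 76.2220 / 100 = 2029.1364 sq ft
Value = Finished * price = 2029.1364 * 5.7800 = 11728.4081 $


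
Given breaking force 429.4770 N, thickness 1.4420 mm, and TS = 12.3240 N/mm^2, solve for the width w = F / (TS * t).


Formula: w = F / (TS * t)
Substituting: w = 429.4770 / (12.3240 * 1.4420)
Result: 24.1670 mm


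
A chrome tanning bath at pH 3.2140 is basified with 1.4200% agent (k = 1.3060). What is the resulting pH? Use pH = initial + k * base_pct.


Formula: pH_final = pH_initial + k * base_pct
Substituting: pH_final = 3.2140 + 1.3060 * 1.4200
Result: 5.0685


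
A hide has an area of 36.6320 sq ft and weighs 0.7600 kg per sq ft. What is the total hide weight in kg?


Formula: Weight = area * weight_per_sqft
Substituting: Weight = 36.6320 * 0.7600
Result: 27.8403 kg


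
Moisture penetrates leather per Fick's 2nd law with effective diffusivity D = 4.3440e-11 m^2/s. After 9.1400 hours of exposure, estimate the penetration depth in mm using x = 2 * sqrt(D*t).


t = 9.1400 hr * 3600 = 32904.0000 s
D * t = 4.3440e-11 * 32904.0000 = 1.4293e-06
x = 2 * sqrt(D*t) = 2 * sqrt(1.4293e-06) = 0.00239111 m = 2.3911 mm


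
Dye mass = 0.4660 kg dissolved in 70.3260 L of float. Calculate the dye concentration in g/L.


Formula: Conc = dye_mass(kg) / volume(L) * 1000
Substituting: Conc = 0.4660 / 70.3260 * 1000
Result: 6.6263 g/L


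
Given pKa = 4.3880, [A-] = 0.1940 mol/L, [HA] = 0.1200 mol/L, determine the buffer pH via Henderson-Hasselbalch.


ratio = [A-] / [HA] = 0.1940 / 0.1200 = 1.6167
log10(ratio) = 0.2086
pH = pKa + log10(ratio) = 4.3880 + 0.2086 = 4.5966


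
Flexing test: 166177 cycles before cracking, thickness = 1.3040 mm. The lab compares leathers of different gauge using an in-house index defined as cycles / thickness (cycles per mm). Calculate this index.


Formula: Index = cycles / thickness
Substituting: Index = 166177 / 1.3040
Result: 127436.3497 cycles/mm


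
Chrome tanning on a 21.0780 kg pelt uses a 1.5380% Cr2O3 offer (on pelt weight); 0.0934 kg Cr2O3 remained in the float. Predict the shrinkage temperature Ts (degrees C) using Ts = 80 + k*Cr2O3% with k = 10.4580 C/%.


Offered = pelt * offer_pct / 100 = 21.0780 * 1.5380 / 100 = 0.3242 kg
Uptake = offered - residual = 0.3242 - 0.0934 = 0.2308 kg
Cr2O3% on pelt = uptake / pelt * 100 = 0.2308 / 21.0780 * 100 = 1.0949 %
Ts = 80 + k * Cr2O3% = 80 + 10.4580 * 1.0949 = 91.4503 C


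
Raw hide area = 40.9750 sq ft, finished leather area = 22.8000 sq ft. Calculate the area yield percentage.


Formula: Yield = finished / raw * 100
Substituting: Yield = 22.8000 / 40.9750 * 100
Result: 55.6437 %


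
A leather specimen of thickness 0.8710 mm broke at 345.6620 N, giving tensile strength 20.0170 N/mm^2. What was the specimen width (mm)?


Formula: w = F / (TS * t)
Substituting: w = 345.6620 / (20.0170 * 0.8710)
Result: 19.8260 mm


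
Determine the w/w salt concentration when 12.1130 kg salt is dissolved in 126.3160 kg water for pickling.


Formula: Conc = salt / (water + salt) * 100
Substituting: Conc = 12.1130 / (126.3160 + 12.1130) * 100
Result: 8.7503 %


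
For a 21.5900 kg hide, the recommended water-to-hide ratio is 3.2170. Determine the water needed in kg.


Formula: Water = hide_weight * ratio
Substituting: Water = 21.5900 * 3.2170
Result: 69.4550 kg


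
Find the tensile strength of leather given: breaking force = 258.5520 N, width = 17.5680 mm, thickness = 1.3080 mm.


Formula: TS = force / (width * thickness)
Substituting: TS = 258.5520 / (17.5680 * 1.3080)
Result: 11.2517 N/mm^2


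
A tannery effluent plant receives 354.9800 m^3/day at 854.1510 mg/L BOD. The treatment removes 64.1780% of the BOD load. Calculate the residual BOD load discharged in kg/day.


Load_in = volume * conc / 1000 = 354.9800 * 854.1510 / 1000 = 303.2065 kg/day
Removed = Load_in * eff / 100 = 303.2065 * 64.1780 / 100 = 194.5919 kg/day
Load_out = Load_in - Removed = 303.2065 - 194.5919 = 108.6146 kg/day


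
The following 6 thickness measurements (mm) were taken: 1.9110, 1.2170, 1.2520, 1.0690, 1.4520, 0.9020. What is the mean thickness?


Formula: Average = sum / n
Substituting: Average = 7.8030 / 6
Result: 1.3005 mm


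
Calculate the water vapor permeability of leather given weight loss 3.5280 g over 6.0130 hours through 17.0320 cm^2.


Formula: WVP = loss / (area * time)
Substituting: WVP = 3.5280 / (17.0320 * 6.0130)
Result: 0.0344486 g/(cm^2*hr)


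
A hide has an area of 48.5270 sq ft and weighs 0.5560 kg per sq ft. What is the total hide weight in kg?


Formula: Weight = area * weight_per_sqft
Substituting: Weight = 48.5270 * 0.5560
Result: 26.9810 kg


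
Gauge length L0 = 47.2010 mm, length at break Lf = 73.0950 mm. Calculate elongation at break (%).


Formula: Elongation = (Lf - L0) / L0 * 100
Substituting: Elongation = (73.0950 - 47.2010) / 47.2010 * 100
Result: 54.8590 %


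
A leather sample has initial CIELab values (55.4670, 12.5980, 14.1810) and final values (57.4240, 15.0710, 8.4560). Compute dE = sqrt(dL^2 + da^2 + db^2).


dL = 1.9570, da = 2.4730, db = -5.7250
dE = sqrt(1.9570^2 + 2.4730^2 + (-5.7250)^2) = 6.5361


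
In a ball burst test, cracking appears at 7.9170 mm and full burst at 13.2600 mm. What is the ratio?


Formula: Ratio = crack / burst
Substituting: Ratio = 7.9170 / 13.2600
Result: 0.5971


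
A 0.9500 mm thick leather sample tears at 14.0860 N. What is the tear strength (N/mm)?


Formula: Tear strength = force / thickness
Substituting: Tear strength = 14.0860 / 0.9500
Result: 14.8274 N/mm


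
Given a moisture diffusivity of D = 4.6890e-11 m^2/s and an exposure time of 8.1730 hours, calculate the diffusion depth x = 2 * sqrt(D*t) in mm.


t = 8.1730 hr * 3600 = 29422.8000 s
D * t = 4.6890e-11 * 29422.8000 = 1.3796e-06
x = 2 * sqrt(D*t) = 2 * sqrt(1.3796e-06) = 0.00234916 m = 2.3492 mm


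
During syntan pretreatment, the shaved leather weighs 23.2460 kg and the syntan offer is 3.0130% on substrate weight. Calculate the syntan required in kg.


Formula: Syntan = substrate * pct / 100
Substituting: Syntan = 23.2460 * 3.0130 / 100
Result: 0.7004 kg


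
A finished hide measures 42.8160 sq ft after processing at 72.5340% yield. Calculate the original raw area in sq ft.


Formula: raw = finished * 100 / yield
Substituting: raw = 42.8160 * 100 / 72.5340
Result: 59.0289 sq ft


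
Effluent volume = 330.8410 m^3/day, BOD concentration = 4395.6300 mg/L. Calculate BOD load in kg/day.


Formula: BOD_load = volume * conc / 1000
Substituting: BOD_load = 330.8410 * 4395.6300 / 1000
Result: 1454.2546 kg/day


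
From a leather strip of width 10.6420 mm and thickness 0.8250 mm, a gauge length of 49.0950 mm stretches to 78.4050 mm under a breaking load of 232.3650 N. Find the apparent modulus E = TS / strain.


TS = F / (w * t) = 232.3650 / (10.6420 * 0.8250) = 26.4663 N/mm^2
strain = (Lf - L0) / L0 = (78.4050 - 49.0950) / 49.0950 = 0.5970
E = TS / strain = 26.4663 / 0.5970 = 44.3318 N/mm^2


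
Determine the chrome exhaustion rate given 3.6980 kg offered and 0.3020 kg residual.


Formula: Uptake = (offered - residual) / offered * 100
Substituting: Uptake = (3.6980 - 0.3020) / 3.6980 * 100
Result: 91.8334 %


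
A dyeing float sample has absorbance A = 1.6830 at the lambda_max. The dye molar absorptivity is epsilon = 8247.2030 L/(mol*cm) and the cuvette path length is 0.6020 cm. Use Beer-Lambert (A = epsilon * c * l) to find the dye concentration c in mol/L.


Formula: c = A / (epsilon * l)
Substituting: c = 1.6830 / (8247.2030 * 0.6020)
Result: 3.3899e-04 mol/L


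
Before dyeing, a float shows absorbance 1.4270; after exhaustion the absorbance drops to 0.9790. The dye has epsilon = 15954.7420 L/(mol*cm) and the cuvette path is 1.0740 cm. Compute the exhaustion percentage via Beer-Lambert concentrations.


c_initial = A_i / (epsilon * l) = 1.4270 / (15954.7420 * 1.0740) = 8.3278e-05 mol/L
c_final = A_f / (epsilon * l) = 0.9790 / (15954.7420 * 1.0740) = 5.7133e-05 mol/L
Exhaustion = (c_initial - c_final) / c_initial * 100 = (8.3278e-05 - 5.7133e-05) / 8.3278e-05 * 100 = 31.3945 %


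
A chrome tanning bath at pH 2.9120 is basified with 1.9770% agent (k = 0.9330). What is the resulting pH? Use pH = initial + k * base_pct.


Formula: pH_final = pH_initial + k * base_pct
Substituting: pH_final = 2.9120 + 0.9330 * 1.9770
Result: 4.7565


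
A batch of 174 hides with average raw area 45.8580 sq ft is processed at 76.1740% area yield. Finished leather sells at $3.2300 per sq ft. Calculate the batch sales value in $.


Raw_total = N * avg_area = 174 * 45.8580 = 7979.2920 sq ft
Finished = Raw_total * yield / 100 = 7979.2920 * 76.1740 / 100 = 6078.1459 sq ft
Value = Finished * price = 6078.1459 * 3.2300 = 19632.4112 $


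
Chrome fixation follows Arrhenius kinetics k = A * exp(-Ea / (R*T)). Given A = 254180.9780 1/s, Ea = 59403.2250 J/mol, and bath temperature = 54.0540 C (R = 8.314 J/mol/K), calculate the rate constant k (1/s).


T_K = T_C + 273.15 = 54.0540 + 273.15 = 327.2040 K
exponent = -Ea / (R * T_K) = -59403.2250 / (8.314 * 327.2040) = -21.8364
k = A * exp(exponent) = 254180.9780 * exp(-21.8364) = 8.3504e-05 1/s


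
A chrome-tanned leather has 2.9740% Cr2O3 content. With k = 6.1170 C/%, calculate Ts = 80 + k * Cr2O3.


Formula: Ts = 80 + k * Cr2O3
Substituting: Ts = 80 + 6.1170 * 2.9740
Result: 98.1920 C


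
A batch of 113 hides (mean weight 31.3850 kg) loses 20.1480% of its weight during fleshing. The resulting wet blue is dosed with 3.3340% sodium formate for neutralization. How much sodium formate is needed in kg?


Total_raw = N * avg_wt = 113 * 31.3850 = 3546.5050 kg
Substrate = Total_raw * (1 - loss/100) = 3546.5050 * (1 - 20.1480/100) = 2831.9552 kg
Neutralizer = Substrate * pct / 100 = 2831.9552 * 3.3340 / 100 = 94.4174 kg


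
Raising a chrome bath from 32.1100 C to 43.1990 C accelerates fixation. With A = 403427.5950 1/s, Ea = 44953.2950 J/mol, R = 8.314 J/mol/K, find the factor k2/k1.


T1 = 32.1100 + 273.15 = 305.2600 K; T2 = 43.1990 + 273.15 = 316.3490 K
k1 = A * exp(-Ea/(R*T1)) = 403427.5950 * exp(-44953.2950/(8.314*305.2600)) = 0.00819018 1/s
k2 = A * exp(-Ea/(R*T2)) = 403427.5950 * exp(-44953.2950/(8.314*316.3490)) = 0.0152384 1/s
k2/k1 = 0.0152384 / 0.00819018 = 1.8606


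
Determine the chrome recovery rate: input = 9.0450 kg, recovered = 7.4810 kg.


Formula: Recovery = recovered / input * 100
Substituting: Recovery = 7.4810 / 9.0450 * 100
Result: 82.7087 %


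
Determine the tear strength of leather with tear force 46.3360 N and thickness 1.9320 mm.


Formula: Tear strength = force / thickness
Substituting: Tear strength = 46.3360 / 1.9320
Result: 23.9834 N/mm


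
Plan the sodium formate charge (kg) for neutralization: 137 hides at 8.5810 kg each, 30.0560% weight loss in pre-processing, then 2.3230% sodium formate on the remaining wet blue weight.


Total_raw = N * avg_wt = 137 * 8.5810 = 1175.5970 kg
Substrate = Total_raw * (1 - loss/100) = 1175.5970 * (1 - 30.0560/100) = 822.2596 kg
Neutralizer = Substrate * pct / 100 = 822.2596 * 2.3230 / 100 = 19.1011 kg


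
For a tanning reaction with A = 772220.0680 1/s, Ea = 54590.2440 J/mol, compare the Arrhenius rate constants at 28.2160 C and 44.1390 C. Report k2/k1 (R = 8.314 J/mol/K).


T1 = 28.2160 + 273.15 = 301.3660 K; T2 = 44.1390 + 273.15 = 317.2890 K
k1 = A * exp(-Ea/(R*T1)) = 772220.0680 * exp(-54590.2440/(8.314*301.3660)) = 2.6636e-04 1/s
k2 = A * exp(-Ea/(R*T2)) = 772220.0680 * exp(-54590.2440/(8.314*317.2890)) = 7.9494e-04 1/s
k2/k1 = 7.9494e-04 / 2.6636e-04 = 2.9844


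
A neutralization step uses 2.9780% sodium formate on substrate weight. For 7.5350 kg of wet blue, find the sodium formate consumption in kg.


Formula: Neutralizer = substrate * pct / 100
Substituting: Neutralizer = 7.5350 * 2.9780 / 100
Result: 0.2244 kg


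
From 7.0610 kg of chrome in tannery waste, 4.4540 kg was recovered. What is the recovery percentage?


Formula: Recovery = recovered / input * 100
Substituting: Recovery = 4.4540 / 7.0610 * 100
Result: 63.0789 %


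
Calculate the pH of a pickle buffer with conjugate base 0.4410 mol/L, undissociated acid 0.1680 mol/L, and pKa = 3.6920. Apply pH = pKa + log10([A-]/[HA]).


ratio = [A-] / [HA] = 0.4410 / 0.1680 = 2.6250
log10(ratio) = 0.4191
pH = pKa + log10(ratio) = 3.6920 + 0.4191 = 4.1111


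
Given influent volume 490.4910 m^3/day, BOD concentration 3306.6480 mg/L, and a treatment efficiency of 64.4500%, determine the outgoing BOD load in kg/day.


Load_in = volume * conc / 1000 = 490.4910 * 3306.6480 / 1000 = 1621.8811 kg/day
Removed = Load_in * eff / 100 = 1621.8811 * 64.4500 / 100 = 1045.3024 kg/day
Load_out = Load_in - Removed = 1621.8811 - 1045.3024 = 576.5787 kg/day


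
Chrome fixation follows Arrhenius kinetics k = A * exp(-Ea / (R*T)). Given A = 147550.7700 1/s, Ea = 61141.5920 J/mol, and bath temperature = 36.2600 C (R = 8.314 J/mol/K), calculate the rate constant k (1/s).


T_K = T_C + 273.15 = 36.2600 + 273.15 = 309.4100 K
exponent = -Ea / (R * T_K) = -61141.5920 / (8.314 * 309.4100) = -23.7680
k = A * exp(exponent) = 147550.7700 * exp(-23.7680) = 7.0248e-06 1/s


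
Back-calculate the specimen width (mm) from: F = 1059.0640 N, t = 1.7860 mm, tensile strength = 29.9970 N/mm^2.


Formula: w = F / (TS * t)
Substituting: w = 1059.0640 / (29.9970 * 1.7860)
Result: 19.7680 mm


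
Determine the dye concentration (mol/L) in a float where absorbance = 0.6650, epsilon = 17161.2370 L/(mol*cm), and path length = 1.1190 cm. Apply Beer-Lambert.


Formula: c = A / (epsilon * l)
Substituting: c = 0.6650 / (17161.2370 * 1.1190)
Result: 3.4629e-05 mol/L


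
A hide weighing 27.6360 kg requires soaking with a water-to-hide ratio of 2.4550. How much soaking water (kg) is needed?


Formula: Water = hide_weight * ratio
Substituting: Water = 27.6360 * 2.4550
Result: 67.8464 kg


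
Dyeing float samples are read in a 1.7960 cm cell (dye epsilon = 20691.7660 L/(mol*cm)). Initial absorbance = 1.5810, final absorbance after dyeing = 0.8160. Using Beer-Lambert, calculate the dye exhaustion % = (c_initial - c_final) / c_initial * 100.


c_initial = A_i / (epsilon * l) = 1.5810 / (20691.7660 * 1.7960) = 4.2543e-05 mol/L
c_final = A_f / (epsilon * l) = 0.8160 / (20691.7660 * 1.7960) = 2.1958e-05 mol/L
Exhaustion = (c_initial - c_final) / c_initial * 100 = (4.2543e-05 - 2.1958e-05) / 4.2543e-05 * 100 = 48.3871 %


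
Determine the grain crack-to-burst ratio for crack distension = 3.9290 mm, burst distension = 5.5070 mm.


Formula: Ratio = crack / burst
Substituting: Ratio = 3.9290 / 5.5070
Result: 0.7135


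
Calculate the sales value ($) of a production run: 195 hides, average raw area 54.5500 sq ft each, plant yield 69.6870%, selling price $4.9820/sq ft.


Raw_total = N * avg_area = 195 * 54.5500 = 10637.2500 sq ft
Finished = Raw_total * yield / 100 = 10637.2500 * 69.6870 / 100 = 7412.7804 sq ft
Value = Finished * price = 7412.7804 * 4.9820 = 36930.4720 $


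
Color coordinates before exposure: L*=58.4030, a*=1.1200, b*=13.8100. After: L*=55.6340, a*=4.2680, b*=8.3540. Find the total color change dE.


dL = -2.7690, da = 3.1480, db = -5.4560
dE = sqrt((-2.7690)^2 + 3.1480^2 + (-5.4560)^2) = 6.8808


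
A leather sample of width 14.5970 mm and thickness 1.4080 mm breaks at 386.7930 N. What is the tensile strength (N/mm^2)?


Formula: TS = force / (width * thickness)
Substituting: TS = 386.7930 / (14.5970 * 1.4080)
Result: 18.8197 N/mm^2


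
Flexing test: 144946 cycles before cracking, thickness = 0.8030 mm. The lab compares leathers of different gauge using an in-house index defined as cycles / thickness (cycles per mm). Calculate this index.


Formula: Index = cycles / thickness
Substituting: Index = 144946 / 0.8030
Result: 180505.6040 cycles/mm


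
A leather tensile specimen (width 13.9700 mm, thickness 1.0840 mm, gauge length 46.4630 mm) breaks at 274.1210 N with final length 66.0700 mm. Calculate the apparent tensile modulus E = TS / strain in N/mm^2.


TS = F / (w * t) = 274.1210 / (13.9700 * 1.0840) = 18.1016 N/mm^2
strain = (Lf - L0) / L0 = (66.0700 - 46.4630) / 46.4630 = 0.4220
E = TS / strain = 18.1016 / 0.4220 = 42.8956 N/mm^2


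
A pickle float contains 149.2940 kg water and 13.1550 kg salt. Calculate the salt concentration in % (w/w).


Formula: Conc = salt / (water + salt) * 100
Substituting: Conc = 13.1550 / (149.2940 + 13.1550) * 100
Result: 8.0979 %


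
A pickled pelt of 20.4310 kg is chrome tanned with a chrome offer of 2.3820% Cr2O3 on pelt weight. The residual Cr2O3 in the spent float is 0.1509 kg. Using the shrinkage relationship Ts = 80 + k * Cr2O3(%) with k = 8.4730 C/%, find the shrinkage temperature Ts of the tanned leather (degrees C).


Offered = pelt * offer_pct / 100 = 20.4310 * 2.3820 / 100 = 0.4867 kg
Uptake = offered - residual = 0.4867 - 0.1509 = 0.3358 kg
Cr2O3% on pelt = uptake / pelt * 100 = 0.3358 / 20.4310 * 100 = 1.6434 %
Ts = 80 + k * Cr2O3% = 80 + 8.4730 * 1.6434 = 93.9247 C


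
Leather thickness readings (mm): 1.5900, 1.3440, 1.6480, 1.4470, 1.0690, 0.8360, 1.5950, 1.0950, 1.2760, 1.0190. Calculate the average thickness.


Formula: Average = sum / n
Substituting: Average = 12.9190 / 10
Result: 1.2919 mm


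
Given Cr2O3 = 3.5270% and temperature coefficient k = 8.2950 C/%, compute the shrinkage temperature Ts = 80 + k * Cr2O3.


Formula: Ts = 80 + k * Cr2O3
Substituting: Ts = 80 + 8.2950 * 3.5270
Result: 109.2565 C


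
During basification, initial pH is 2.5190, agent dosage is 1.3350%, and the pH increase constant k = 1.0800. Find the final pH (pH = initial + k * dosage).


Formula: pH_final = pH_initial + k * base_pct
Substituting: pH_final = 2.5190 + 1.0800 * 1.3350
Result: 3.9608


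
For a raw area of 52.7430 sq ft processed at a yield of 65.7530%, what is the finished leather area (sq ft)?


Formula: finished = raw * yield / 100
Substituting: finished = 52.7430 * 65.7530 / 100
Result: 34.6801 sq ft


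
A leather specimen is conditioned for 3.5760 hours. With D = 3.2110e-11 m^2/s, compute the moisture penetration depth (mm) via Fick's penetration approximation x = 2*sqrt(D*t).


t = 3.5760 hr * 3600 = 12873.6000 s
D * t = 3.2110e-11 * 12873.6000 = 4.1337e-07
x = 2 * sqrt(D*t) = 2 * sqrt(4.1337e-07) = 0.00128588 m = 1.2859 mm


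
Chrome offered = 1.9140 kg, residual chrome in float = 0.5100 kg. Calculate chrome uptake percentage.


Formula: Uptake = (offered - residual) / offered * 100
Substituting: Uptake = (1.9140 - 0.5100) / 1.9140 * 100
Result: 73.3542 %


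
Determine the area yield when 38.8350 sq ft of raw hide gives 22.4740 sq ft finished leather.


Formula: Yield = finished / raw * 100
Substituting: Yield = 22.4740 / 38.8350 * 100
Result: 57.8705 %


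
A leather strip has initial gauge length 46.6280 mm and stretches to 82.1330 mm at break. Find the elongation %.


Formula: Elongation = (Lf - L0) / L0 * 100
Substituting: Elongation = (82.1330 - 46.6280) / 46.6280 * 100
Result: 76.1452 %


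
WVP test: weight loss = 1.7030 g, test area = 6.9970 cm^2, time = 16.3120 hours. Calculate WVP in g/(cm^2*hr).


Formula: WVP = loss / (area * time)
Substituting: WVP = 1.7030 / (6.9970 * 16.3120)
Result: 0.0149209 g/(cm^2*hr)


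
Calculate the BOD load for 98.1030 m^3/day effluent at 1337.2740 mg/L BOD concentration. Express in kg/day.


Formula: BOD_load = volume * conc / 1000
Substituting: BOD_load = 98.1030 * 1337.2740 / 1000
Result: 131.1906 kg/day


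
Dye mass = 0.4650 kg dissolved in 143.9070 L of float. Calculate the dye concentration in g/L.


Formula: Conc = dye_mass(kg) / volume(L) * 1000
Substituting: Conc = 0.4650 / 143.9070 * 1000
Result: 3.2313 g/L


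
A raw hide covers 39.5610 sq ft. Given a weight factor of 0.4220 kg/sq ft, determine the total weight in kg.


Formula: Weight = area * weight_per_sqft
Substituting: Weight = 39.5610 * 0.4220
Result: 16.6947 kg


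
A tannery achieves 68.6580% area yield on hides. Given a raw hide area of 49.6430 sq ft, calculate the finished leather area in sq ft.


Formula: finished = raw * yield / 100
Substituting: finished = 49.6430 * 68.6580 / 100
Result: 34.0839 sq ft


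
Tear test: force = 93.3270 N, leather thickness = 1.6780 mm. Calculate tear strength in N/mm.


Formula: Tear strength = force / thickness
Substituting: Tear strength = 93.3270 / 1.6780
Result: 55.6180 N/mm


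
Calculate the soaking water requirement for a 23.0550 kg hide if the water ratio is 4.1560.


Formula: Water = hide_weight * ratio
Substituting: Water = 23.0550 * 4.1560
Result: 95.8166 kg


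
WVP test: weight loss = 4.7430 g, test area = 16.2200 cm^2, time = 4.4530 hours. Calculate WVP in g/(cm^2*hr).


Formula: WVP = loss / (area * time)
Substituting: WVP = 4.7430 / (16.2200 * 4.4530)
Result: 0.0656674 g/(cm^2*hr)


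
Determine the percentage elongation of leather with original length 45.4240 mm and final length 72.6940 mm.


Formula: Elongation = (Lf - L0) / L0 * 100
Substituting: Elongation = (72.6940 - 45.4240) / 45.4240 * 100
Result: 60.0343 %


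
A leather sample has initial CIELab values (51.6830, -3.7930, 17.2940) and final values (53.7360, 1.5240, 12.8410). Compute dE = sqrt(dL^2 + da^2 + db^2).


dL = 2.0530, da = 5.3170, db = -4.4530
dE = sqrt(2.0530^2 + 5.3170^2 + (-4.4530)^2) = 7.2329


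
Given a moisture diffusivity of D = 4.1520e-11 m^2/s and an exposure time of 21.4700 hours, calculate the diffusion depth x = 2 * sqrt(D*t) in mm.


t = 21.4700 hr * 3600 = 77292.0000 s
D * t = 4.1520e-11 * 77292.0000 = 3.2092e-06
x = 2 * sqrt(D*t) = 2 * sqrt(3.2092e-06) = 0.00358283 m = 3.5828 mm


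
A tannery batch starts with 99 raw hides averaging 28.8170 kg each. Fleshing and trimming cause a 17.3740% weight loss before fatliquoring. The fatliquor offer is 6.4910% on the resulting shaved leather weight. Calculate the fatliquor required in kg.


Total_raw = N * avg_wt = 99 * 28.8170 = 2852.8830 kg
Substrate = Total_raw * (1 - loss/100) = 2852.8830 * (1 - 17.3740/100) = 2357.2231 kg
Fat = Substrate * pct / 100 = 2357.2231 * 6.4910 / 100 = 153.0074 kg


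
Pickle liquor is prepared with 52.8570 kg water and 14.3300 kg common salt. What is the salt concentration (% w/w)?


Formula: Conc = salt / (water + salt) * 100
Substituting: Conc = 14.3300 / (52.8570 + 14.3300) * 100
Result: 21.3285 %


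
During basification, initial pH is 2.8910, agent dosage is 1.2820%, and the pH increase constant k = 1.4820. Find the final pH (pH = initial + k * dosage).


Formula: pH_final = pH_initial + k * base_pct
Substituting: pH_final = 2.8910 + 1.4820 * 1.2820
Result: 4.7909


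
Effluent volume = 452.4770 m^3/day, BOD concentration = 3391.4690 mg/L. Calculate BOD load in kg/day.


Formula: BOD_load = volume * conc / 1000
Substituting: BOD_load = 452.4770 * 3391.4690 / 1000
Result: 1534.5617 kg/day


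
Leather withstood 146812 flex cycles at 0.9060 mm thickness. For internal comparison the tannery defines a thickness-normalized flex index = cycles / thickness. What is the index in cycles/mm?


Formula: Index = cycles / thickness
Substituting: Index = 146812 / 0.9060
Result: 162044.1501 cycles/mm


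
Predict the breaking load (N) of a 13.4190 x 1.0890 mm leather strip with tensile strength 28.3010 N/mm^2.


Formula: F = TS * w * t
Substituting: F = 28.3010 * 13.4190 * 1.0890
Result: 413.5707 N


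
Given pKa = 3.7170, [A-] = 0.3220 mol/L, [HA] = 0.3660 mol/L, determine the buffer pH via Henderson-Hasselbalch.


ratio = [A-] / [HA] = 0.3220 / 0.3660 = 0.8798
log10(ratio) = -0.0556252
pH = pKa + log10(ratio) = 3.7170 - 0.0556252 = 3.6614


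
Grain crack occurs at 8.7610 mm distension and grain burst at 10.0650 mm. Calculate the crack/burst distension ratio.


Formula: Ratio = crack / burst
Substituting: Ratio = 8.7610 / 10.0650
Result: 0.8704


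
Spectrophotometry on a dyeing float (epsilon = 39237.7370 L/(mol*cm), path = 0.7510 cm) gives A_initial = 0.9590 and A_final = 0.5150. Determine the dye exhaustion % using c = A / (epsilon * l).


c_initial = A_i / (epsilon * l) = 0.9590 / (39237.7370 * 0.7510) = 3.2544e-05 mol/L
c_final = A_f / (epsilon * l) = 0.5150 / (39237.7370 * 0.7510) = 1.7477e-05 mol/L
Exhaustion = (c_initial - c_final) / c_initial * 100 = (3.2544e-05 - 1.7477e-05) / 3.2544e-05 * 100 = 46.2982 %


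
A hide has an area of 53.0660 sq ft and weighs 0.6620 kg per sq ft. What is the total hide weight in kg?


Formula: Weight = area * weight_per_sqft
Substituting: Weight = 53.0660 * 0.6620
Result: 35.1297 kg


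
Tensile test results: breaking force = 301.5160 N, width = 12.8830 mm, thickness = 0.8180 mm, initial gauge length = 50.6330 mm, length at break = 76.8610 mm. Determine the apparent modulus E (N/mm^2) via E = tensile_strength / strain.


TS = F / (w * t) = 301.5160 / (12.8830 * 0.8180) = 28.6115 N/mm^2
strain = (Lf - L0) / L0 = (76.8610 - 50.6330) / 50.6330 = 0.5180
E = TS / strain = 28.6115 / 0.5180 = 55.2343 N/mm^2


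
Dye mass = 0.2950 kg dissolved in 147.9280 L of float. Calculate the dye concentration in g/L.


Formula: Conc = dye_mass(kg) / volume(L) * 1000
Substituting: Conc = 0.2950 / 147.9280 * 1000
Result: 1.9942 g/L


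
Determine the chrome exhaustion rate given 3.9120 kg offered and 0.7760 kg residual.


Formula: Uptake = (offered - residual) / offered * 100
Substituting: Uptake = (3.9120 - 0.7760) / 3.9120 * 100
Result: 80.1636 %


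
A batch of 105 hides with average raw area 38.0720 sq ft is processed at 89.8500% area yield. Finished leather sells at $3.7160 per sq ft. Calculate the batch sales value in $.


Raw_total = N * avg_area = 105 * 38.0720 = 3997.5600 sq ft
Finished = Raw_total * yield / 100 = 3997.5600 * 89.8500 / 100 = 3591.8077 sq ft
Value = Finished * price = 3591.8077 * 3.7160 = 13347.1573 $


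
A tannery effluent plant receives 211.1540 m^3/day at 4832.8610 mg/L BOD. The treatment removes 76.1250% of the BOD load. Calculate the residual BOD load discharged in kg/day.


Load_in = volume * conc / 1000 = 211.1540 * 4832.8610 / 1000 = 1020.4779 kg/day
Removed = Load_in * eff / 100 = 1020.4779 * 76.1250 / 100 = 776.8388 kg/day
Load_out = Load_in - Removed = 1020.4779 - 776.8388 = 243.6391 kg/day


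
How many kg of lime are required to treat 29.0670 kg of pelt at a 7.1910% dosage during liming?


Formula: Lime = substrate * pct / 100
Substituting: Lime = 29.0670 * 7.1910 / 100
Result: 2.0902 kg


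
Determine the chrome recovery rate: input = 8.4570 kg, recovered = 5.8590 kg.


Formula: Recovery = recovered / input * 100
Substituting: Recovery = 5.8590 / 8.4570 * 100
Result: 69.2799 %


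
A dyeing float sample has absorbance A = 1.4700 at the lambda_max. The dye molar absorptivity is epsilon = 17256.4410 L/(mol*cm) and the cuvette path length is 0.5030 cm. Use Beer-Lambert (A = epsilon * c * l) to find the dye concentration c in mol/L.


Formula: c = A / (epsilon * l)
Substituting: c = 1.4700 / (17256.4410 * 0.5030)
Result: 1.6936e-04 mol/L


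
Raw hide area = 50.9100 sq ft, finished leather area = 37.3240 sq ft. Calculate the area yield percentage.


Formula: Yield = finished / raw * 100
Substituting: Yield = 37.3240 / 50.9100 * 100
Result: 73.3137 %


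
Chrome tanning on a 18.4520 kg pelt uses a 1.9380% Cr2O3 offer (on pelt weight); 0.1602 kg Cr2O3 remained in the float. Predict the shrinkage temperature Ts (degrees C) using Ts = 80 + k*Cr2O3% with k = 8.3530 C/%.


Offered = pelt * offer_pct / 100 = 18.4520 * 1.9380 / 100 = 0.3576 kg
Uptake = offered - residual = 0.3576 - 0.1602 = 0.1974 kg
Cr2O3% on pelt = uptake / pelt * 100 = 0.1974 / 18.4520 * 100 = 1.0698 %
Ts = 80 + k * Cr2O3% = 80 + 8.3530 * 1.0698 = 88.9361 C


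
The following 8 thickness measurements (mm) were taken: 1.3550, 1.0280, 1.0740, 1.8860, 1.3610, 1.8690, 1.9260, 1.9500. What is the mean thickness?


Formula: Average = sum / n
Substituting: Average = 12.4490 / 8
Result: 1.5561 mm


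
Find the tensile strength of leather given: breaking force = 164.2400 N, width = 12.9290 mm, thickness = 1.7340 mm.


Formula: TS = force / (width * thickness)
Substituting: TS = 164.2400 / (12.9290 * 1.7340)
Result: 7.3260 N/mm^2


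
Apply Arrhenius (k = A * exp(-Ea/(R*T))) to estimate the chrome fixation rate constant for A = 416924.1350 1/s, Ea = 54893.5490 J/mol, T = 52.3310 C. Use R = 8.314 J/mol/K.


T_K = T_C + 273.15 = 52.3310 + 273.15 = 325.4810 K
exponent = -Ea / (R * T_K) = -54893.5490 / (8.314 * 325.4810) = -20.2855
k = A * exp(exponent) = 416924.1350 * exp(-20.2855) = 6.4592e-04 1/s


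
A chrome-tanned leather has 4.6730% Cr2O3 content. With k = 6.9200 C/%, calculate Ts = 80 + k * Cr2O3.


Formula: Ts = 80 + k * Cr2O3
Substituting: Ts = 80 + 6.9200 * 4.6730
Result: 112.3372 C


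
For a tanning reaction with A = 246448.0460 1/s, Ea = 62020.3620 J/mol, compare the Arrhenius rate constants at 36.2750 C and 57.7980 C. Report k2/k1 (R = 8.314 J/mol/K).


T1 = 36.2750 + 273.15 = 309.4250 K; T2 = 57.7980 + 273.15 = 330.9480 K
k1 = A * exp(-Ea/(R*T1)) = 246448.0460 * exp(-62020.3620/(8.314*309.4250)) = 8.3477e-06 1/s
k2 = A * exp(-Ea/(R*T2)) = 246448.0460 * exp(-62020.3620/(8.314*330.9480)) = 4.0040e-05 1/s
k2/k1 = 4.0040e-05 / 8.3477e-06 = 4.7965


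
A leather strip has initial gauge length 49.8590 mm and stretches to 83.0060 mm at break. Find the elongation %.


Formula: Elongation = (Lf - L0) / L0 * 100
Substituting: Elongation = (83.0060 - 49.8590) / 49.8590 * 100
Result: 66.4815 %


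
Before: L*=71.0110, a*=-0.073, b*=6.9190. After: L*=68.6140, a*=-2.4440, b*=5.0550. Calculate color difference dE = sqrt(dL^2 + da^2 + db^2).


dL = -2.3970, da = -2.3710, db = -1.8640
dE = sqrt((-2.3970)^2 + (-2.3710)^2 + (-1.8640)^2) = 3.8525


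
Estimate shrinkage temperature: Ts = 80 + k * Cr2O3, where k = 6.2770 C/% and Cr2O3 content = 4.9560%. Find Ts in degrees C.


Formula: Ts = 80 + k * Cr2O3
Substituting: Ts = 80 + 6.2770 * 4.9560
Result: 111.1088 C


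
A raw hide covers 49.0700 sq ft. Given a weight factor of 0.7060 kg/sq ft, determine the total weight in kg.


Formula: Weight = area * weight_per_sqft
Substituting: Weight = 49.0700 * 0.7060
Result: 34.6434 kg


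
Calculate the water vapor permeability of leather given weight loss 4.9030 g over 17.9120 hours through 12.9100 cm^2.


Formula: WVP = loss / (area * time)
Substituting: WVP = 4.9030 / (12.9100 * 17.9120)
Result: 0.0212027 g/(cm^2*hr)


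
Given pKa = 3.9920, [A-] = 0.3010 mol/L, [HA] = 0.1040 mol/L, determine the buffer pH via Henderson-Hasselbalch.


ratio = [A-] / [HA] = 0.3010 / 0.1040 = 2.8942
log10(ratio) = 0.4615
pH = pKa + log10(ratio) = 3.9920 + 0.4615 = 4.4535


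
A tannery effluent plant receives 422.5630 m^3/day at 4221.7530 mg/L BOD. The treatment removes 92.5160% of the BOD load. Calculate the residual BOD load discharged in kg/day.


Load_in = volume * conc / 1000 = 422.5630 * 4221.7530 / 1000 = 1783.9566 kg/day
Removed = Load_in * eff / 100 = 1783.9566 * 92.5160 / 100 = 1650.4453 kg/day
Load_out = Load_in - Removed = 1783.9566 - 1650.4453 = 133.5113 kg/day


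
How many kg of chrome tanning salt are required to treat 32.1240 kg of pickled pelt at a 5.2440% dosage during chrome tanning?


Formula: Chrome = substrate * pct / 100
Substituting: Chrome = 32.1240 * 5.2440 / 100
Result: 1.6846 kg


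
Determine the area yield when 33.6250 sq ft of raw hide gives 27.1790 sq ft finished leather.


Formula: Yield = finished / raw * 100
Substituting: Yield = 27.1790 / 33.6250 * 100
Result: 80.8297 %


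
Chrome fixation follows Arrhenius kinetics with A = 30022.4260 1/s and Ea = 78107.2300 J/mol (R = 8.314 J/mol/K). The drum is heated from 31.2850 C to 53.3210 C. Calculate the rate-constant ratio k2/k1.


T1 = 31.2850 + 273.15 = 304.4350 K; T2 = 53.3210 + 273.15 = 326.4710 K
k1 = A * exp(-Ea/(R*T1)) = 30022.4260 * exp(-78107.2300/(8.314*304.4350)) = 1.1896e-09 1/s
k2 = A * exp(-Ea/(R*T2)) = 30022.4260 * exp(-78107.2300/(8.314*326.4710)) = 9.5501e-09 1/s
k2/k1 = 9.5501e-09 / 1.1896e-09 = 8.0280


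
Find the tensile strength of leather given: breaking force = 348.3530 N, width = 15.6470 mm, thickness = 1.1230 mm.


Formula: TS = force / (width * thickness)
Substituting: TS = 348.3530 / (15.6470 * 1.1230)
Result: 19.8248 N/mm^2


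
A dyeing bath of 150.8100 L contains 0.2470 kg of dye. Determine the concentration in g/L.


Formula: Conc = dye_mass(kg) / volume(L) * 1000
Substituting: Conc = 0.2470 / 150.8100 * 1000
Result: 1.6378 g/L


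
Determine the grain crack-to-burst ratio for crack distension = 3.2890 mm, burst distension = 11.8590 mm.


Formula: Ratio = crack / burst
Substituting: Ratio = 3.2890 / 11.8590
Result: 0.2773


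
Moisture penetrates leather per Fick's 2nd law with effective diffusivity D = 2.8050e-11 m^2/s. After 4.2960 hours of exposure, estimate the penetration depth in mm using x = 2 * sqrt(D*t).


t = 4.2960 hr * 3600 = 15465.6000 s
D * t = 2.8050e-11 * 15465.6000 = 4.3381e-07
x = 2 * sqrt(D*t) = 2 * sqrt(4.3381e-07) = 0.00131729 m = 1.3173 mm


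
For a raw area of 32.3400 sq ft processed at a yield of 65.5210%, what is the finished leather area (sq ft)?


Formula: finished = raw * yield / 100
Substituting: finished = 32.3400 * 65.5210 / 100
Result: 21.1895 sq ft


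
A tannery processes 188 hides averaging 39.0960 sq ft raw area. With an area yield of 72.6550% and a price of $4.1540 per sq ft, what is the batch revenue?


Raw_total = N * avg_area = 188 * 39.0960 = 7350.0480 sq ft
Finished = Raw_total * yield / 100 = 7350.0480 * 72.6550 / 100 = 5340.1774 sq ft
Value = Finished * price = 5340.1774 * 4.1540 = 22183.0968 $


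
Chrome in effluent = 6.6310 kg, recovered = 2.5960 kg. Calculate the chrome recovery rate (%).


Formula: Recovery = recovered / input * 100
Substituting: Recovery = 2.5960 / 6.6310 * 100
Result: 39.1494 %
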